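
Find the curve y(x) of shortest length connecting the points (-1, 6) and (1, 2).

Arc-length functional: J[y] = ∫ sqrt(1 + (y')^2) dx.
Lagrangian L = sqrt(1 + (y')^2) has no explicit y dependence, so ∂L/∂y = 0 and the Euler-Lagrange equation gives
    d/dx( y' / sqrt(1 + (y')^2) ) = 0  ⇒  y' / sqrt(1 + (y')^2) = const.
Hence y' is constant, so y(x) is affine.
Fitting the endpoints (-1, 6) and (1, 2):
    slope m = (2 − 6) / (1 − (-1)) = -2,
    intercept c = 6 − m·(-1) = 4.
Extremal: y(x) = -2 x + 4.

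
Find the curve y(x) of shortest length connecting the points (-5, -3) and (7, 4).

Arc-length functional: J[y] = ∫ sqrt(1 + (y')^2) dx.
Lagrangian L = sqrt(1 + (y')^2) has no explicit y dependence, so ∂L/∂y = 0 and the Euler-Lagrange equation gives
    d/dx( y' / sqrt(1 + (y')^2) ) = 0  ⇒  y' / sqrt(1 + (y')^2) = const.
Hence y' is constant, so y(x) is affine.
Fitting the endpoints (-5, -3) and (7, 4):
    slope m = (4 − (-3)) / (7 − (-5)) = 7/12,
    intercept c = (-3) − m·(-5) = -1/12.
Extremal: y(x) = (7/12) x - 1/12.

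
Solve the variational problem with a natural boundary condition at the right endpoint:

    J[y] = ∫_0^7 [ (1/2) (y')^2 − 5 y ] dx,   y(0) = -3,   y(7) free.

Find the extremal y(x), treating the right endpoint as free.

The Lagrangian L = (1/2) (y')^2 − 5 y gives
    ∂L/∂y = −5,   ∂L/∂y' = y'.
Euler-Lagrange: d/dx(y') − (−5) = 0, i.e. y'' + 5 = 0, so
    y(x) = −(5/2) x^2 + C1 x + C2.
Fixed left endpoint y(0) = -3 ⇒ C2 = -3.
The right endpoint x = 7 is free, so the natural (transversality) condition is ∂L/∂y' |_{x=7} = 0, i.e. y'(7) = 0.
Compute y'(x) = −5 x + C1, so y'(7) = −35 + C1 = 0 ⇒ C1 = 35.
Therefore the extremal is
    y(x) = −(5/2) x^2 + 35 x − 3.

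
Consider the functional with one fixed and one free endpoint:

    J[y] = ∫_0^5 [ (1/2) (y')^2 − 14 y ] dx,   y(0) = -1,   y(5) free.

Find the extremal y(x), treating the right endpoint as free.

The Lagrangian L = (1/2) (y')^2 − 14 y gives
    ∂L/∂y = −14,   ∂L/∂y' = y'.
Euler-Lagrange: d/dx(y') − (−14) = 0, i.e. y'' + 14 = 0, so
    y(x) = −(14/2) x^2 + C1 x + C2.
Fixed left endpoint y(0) = -1 ⇒ C2 = -1.
The right endpoint x = 5 is free, so the natural (transversality) condition is ∂L/∂y' |_{x=5} = 0, i.e. y'(5) = 0.
Compute y'(x) = −14 x + C1, so y'(5) = −70 + C1 = 0 ⇒ C1 = 70.
Therefore the extremal is
    y(x) = −7 x^2 + 70 x − 1.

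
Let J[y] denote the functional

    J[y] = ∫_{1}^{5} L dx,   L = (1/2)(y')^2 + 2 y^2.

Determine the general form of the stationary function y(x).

The Lagrangian is L = (1/2)(y')^2 + 2 y^2.
∂L/∂y = 4y.
∂L/∂y' = y'.
The Euler-Lagrange equation d/dx(∂L/∂y') − ∂L/∂y = 0 becomes:
    y'' - 4 y = 0
General solution: y(x) = A e^(2x) + B e^(-2x), where A and B are arbitrary constants fixed by the endpoint conditions.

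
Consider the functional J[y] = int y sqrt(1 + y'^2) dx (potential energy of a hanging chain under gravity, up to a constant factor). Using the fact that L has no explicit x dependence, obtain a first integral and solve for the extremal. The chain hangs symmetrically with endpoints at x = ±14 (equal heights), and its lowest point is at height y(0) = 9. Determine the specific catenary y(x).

The Lagrangian L(y, y') = y sqrt(1 + y'^2) has no explicit x dependence, so the Beltrami identity applies:
    L − y' ∂L/∂y' = C.
Compute ∂L/∂y' = y · y' / sqrt(1 + y'^2). Then
    L − y' ∂L/∂y'
    = y sqrt(1 + y'^2) − y · y'^2 / sqrt(1 + y'^2)
    = y (1 + y'^2 − y'^2) / sqrt(1 + y'^2)
    = y / sqrt(1 + y'^2) = C.
Squaring gives y^2 = C^2 (1 + y'^2), i.e.
    y'^2 = y^2 / C^2 − 1.
Separating variables,
    dy / sqrt(y^2 − C^2) = dx / C,
and integrating gives arccosh(y / C) = (x − a)/C, so
    y(x) = C cosh((x − a)/C),
the catenary. The constants C and a are fixed by the two endpoint conditions (and, for the hanging-chain problem, the length constraint selects C).
Now fit the given data. The endpoints x = ±14 are symmetric at equal height, so the catenary is even about its minimum: a = 0 and y(x) = C cosh(x/C). The lowest point is y(0) = C cosh(0) = C, and we are told y(0) = 9, so C = 9. Therefore
    y(x) = 9 cosh(x/9),
and at the endpoints
    y(±14) = 9 cosh(14/9).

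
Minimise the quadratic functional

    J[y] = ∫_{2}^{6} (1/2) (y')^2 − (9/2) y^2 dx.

The Lagrangian is L = (1/2) (y')^2 − (9/2) y^2.
Compute ∂L/∂y = -9y, ∂L/∂y' = y'.
The Euler-Lagrange equation d/dx(∂L/∂y') − ∂L/∂y = 0 reduces to
    y'' + 9 y = 0.
Its general solution is
    y(x) = A sin(3x) + B cos(3x),
with A, B fixed by the endpoint conditions.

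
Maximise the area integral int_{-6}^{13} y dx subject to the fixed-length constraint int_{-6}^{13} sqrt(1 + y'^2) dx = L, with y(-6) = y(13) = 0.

Set up the augmented Lagrangian using a multiplier λ for the length constraint:
    F(y, y') = y − λ sqrt(1 + y'^2).
F has no explicit x dependence, so the Beltrami identity yields a first integral
    F − y' ∂F/∂y' = C.
Compute ∂F/∂y' = −λ y' / sqrt(1 + y'^2). Then
    y − λ sqrt(1 + y'^2) + λ y'^2 / sqrt(1 + y'^2) = C
    ⇒  y − λ / sqrt(1 + y'^2) = C.
Solving for y' and integrating gives
    (x − a)^2 + (y − b)^2 = λ^2,
a circular arc of radius λ. The constants a, b are determined by the endpoint conditions y(-6) = y(13) = 0, and λ is fixed implicitly by the length constraint
    ∫_{-6}^{13} sqrt(1 + y'^2) dx = L.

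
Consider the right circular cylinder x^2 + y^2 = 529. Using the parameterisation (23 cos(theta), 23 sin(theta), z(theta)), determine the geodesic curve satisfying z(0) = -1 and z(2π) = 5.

Parameterise the cylinder of radius R = 23 as
    r(θ) = (23 cos θ, 23 sin θ, z(θ)).
The arc-length element is
    ds = sqrt(529 + (dz/dθ)^2) dθ,
so the Lagrangian is L = sqrt(529 + z'^2).
L depends on z' only, not on z or θ, so ∂L/∂z = 0 and
    ∂L/∂z' = z' / sqrt(529 + z'^2).
The Euler-Lagrange equation gives
    d/dθ( z' / sqrt(529 + z'^2) ) = 0,
so z' is constant. Integrating once:
    z(θ) = a θ + b,
a helix on the cylinder (a straight line when the cylinder is unrolled). The constants a, b are determined by the endpoint conditions.
With endpoint conditions z(0) = -1 and z(2π) = 5: from z(0) = b we get b = -1, and a·2π + -1 = 5 gives a = 3/π, so
    z(θ) = (3/π) θ − 1.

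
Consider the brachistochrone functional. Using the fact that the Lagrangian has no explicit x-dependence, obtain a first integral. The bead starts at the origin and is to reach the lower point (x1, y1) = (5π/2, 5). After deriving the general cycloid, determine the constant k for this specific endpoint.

The Lagrangian L = sqrt((1 + y'^2) / y) has no explicit x dependence, so the Beltrami identity applies:
    L − y' ∂L/∂y' = C.
Compute ∂L/∂y' = y' / sqrt(y (1 + y'^2)).
Substitute:
    sqrt((1 + y'^2)/y) − y'·y' / sqrt(y (1 + y'^2))
    = (1 + y'^2) / sqrt(y (1 + y'^2)) − y'^2 / sqrt(y (1 + y'^2))
    = 1 / sqrt(y (1 + y'^2)) = C.
Squaring and rearranging gives the first integral
    y (1 + y'^2) = 1/C^2 =: k   (constant).
Solving this first-order ODE by the substitution
    y = (k/2)(1 − cos θ)
yields the cycloid parameterisation
    x(θ) = (k/2)(θ − sin θ),   y(θ) = (k/2)(1 − cos θ).
The constant k is fixed by the endpoint condition.
Now fit the given lower endpoint (x1, y1) = (5π/2, 5). At the bottom of the first arch (θ = π), the parametric equations give
    y(π) = (k/2)(1 − cos π) = k,
    x(π) = (k/2)(π − sin π) = kπ/2.
Matching y(π) = 5 gives k = 5, consistent with x(π) = 5π/2. Therefore the specific cycloid is
    x(θ) = (5/2)(θ − sin θ),   y(θ) = (5/2)(1 − cos θ).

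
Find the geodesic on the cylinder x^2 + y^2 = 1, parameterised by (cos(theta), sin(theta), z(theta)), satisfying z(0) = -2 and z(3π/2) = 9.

Parameterise the cylinder of radius R = 1 as
    r(θ) = (cos θ, sin θ, z(θ)).
The arc-length element is
    ds = sqrt(1 + (dz/dθ)^2) dθ,
so the Lagrangian is L = sqrt(1 + z'^2).
L depends on z' only, not on z or θ, so ∂L/∂z = 0 and
    ∂L/∂z' = z' / sqrt(1 + z'^2).
The Euler-Lagrange equation gives
    d/dθ( z' / sqrt(1 + z'^2) ) = 0,
so z' is constant. Integrating once:
    z(θ) = a θ + b,
a helix on the cylinder (a straight line when the cylinder is unrolled). The constants a, b are determined by the endpoint conditions.
With endpoint conditions z(0) = -2 and z(3π/2) = 9: from z(0) = b we get b = -2, and a·3π/2 + -2 = 9 gives a = 22/(3π), so
    z(θ) = (22/(3π)) θ − 2.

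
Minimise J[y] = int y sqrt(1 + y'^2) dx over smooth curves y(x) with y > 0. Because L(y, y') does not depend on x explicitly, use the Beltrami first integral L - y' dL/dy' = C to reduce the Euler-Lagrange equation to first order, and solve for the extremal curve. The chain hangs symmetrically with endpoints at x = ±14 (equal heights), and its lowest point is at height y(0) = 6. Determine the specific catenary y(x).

The Lagrangian L(y, y') = y sqrt(1 + y'^2) has no explicit x dependence, so the Beltrami identity applies:
    L − y' ∂L/∂y' = C.
Compute ∂L/∂y' = y · y' / sqrt(1 + y'^2). Then
    L − y' ∂L/∂y'
    = y sqrt(1 + y'^2) − y · y'^2 / sqrt(1 + y'^2)
    = y (1 + y'^2 − y'^2) / sqrt(1 + y'^2)
    = y / sqrt(1 + y'^2) = C.
Squaring gives y^2 = C^2 (1 + y'^2), i.e.
    y'^2 = y^2 / C^2 − 1.
Separating variables,
    dy / sqrt(y^2 − C^2) = dx / C,
and integrating gives arccosh(y / C) = (x − a)/C, so
    y(x) = C cosh((x − a)/C),
the catenary. The constants C and a are fixed by the two endpoint conditions (and, for the hanging-chain problem, the length constraint selects C).
Now fit the given data. The endpoints x = ±14 are symmetric at equal height, so the catenary is even about its minimum: a = 0 and y(x) = C cosh(x/C). The lowest point is y(0) = C cosh(0) = C, and we are told y(0) = 6, so C = 6. Therefore
    y(x) = 6 cosh(x/6),
and at the endpoints
    y(±14) = 6 cosh(14/6).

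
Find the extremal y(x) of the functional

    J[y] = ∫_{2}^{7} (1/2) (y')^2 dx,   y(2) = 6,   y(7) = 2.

The Lagrangian is L = (1/2) (y')^2.
Compute ∂L/∂y = 0, ∂L/∂y' = y'.
The Euler-Lagrange equation d/dx(∂L/∂y') − ∂L/∂y = 0 reduces to
    y'' = 0.
Its general solution is
    y(x) = A x + B,
with A, B fixed by the endpoint conditions.
Applying the endpoint conditions y(2) = 6 and y(7) = 2: solve A·2 + B = 6 and A·7 + B = 2. Subtracting gives A(7 − 2) = 2 − 6, so A = -4/5, and B = 6 − A·2 = 38/5. Therefore
    y(x) = (-4/5) x + 38/5.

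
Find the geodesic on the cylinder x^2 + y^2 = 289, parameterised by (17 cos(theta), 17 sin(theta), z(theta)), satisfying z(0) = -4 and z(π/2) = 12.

Parameterise the cylinder of radius R = 17 as
    r(θ) = (17 cos θ, 17 sin θ, z(θ)).
The arc-length element is
    ds = sqrt(289 + (dz/dθ)^2) dθ,
so the Lagrangian is L = sqrt(289 + z'^2).
L depends on z' only, not on z or θ, so ∂L/∂z = 0 and
    ∂L/∂z' = z' / sqrt(289 + z'^2).
The Euler-Lagrange equation gives
    d/dθ( z' / sqrt(289 + z'^2) ) = 0,
so z' is constant. Integrating once:
    z(θ) = a θ + b,
a helix on the cylinder (a straight line when the cylinder is unrolled). The constants a, b are determined by the endpoint conditions.
With endpoint conditions z(0) = -4 and z(π/2) = 12: from z(0) = b we get b = -4, and a·π/2 + -4 = 12 gives a = 32/π, so
    z(θ) = (32/π) θ − 4.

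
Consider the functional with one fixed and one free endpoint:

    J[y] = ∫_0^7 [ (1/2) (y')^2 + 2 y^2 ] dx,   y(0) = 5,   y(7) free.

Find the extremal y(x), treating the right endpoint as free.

The Lagrangian L = (1/2) (y')^2 + 2 y^2 gives
    ∂L/∂y = 4 y,   ∂L/∂y' = y'.
Euler-Lagrange: y'' − 4 y = 0.
With k = 2, the general solution is
    y(x) = A cosh(2 x) + B sinh(2 x).
Fixed left endpoint y(0) = 5 ⇒ A = 5.
The right endpoint x = 7 is free, so the natural (transversality) condition is ∂L/∂y' |_{x=7} = 0, i.e. y'(7) = 0.
Compute y'(x) = A k sinh(k x) + B k cosh(k x), so
    y'(7) = A k sinh(k·7) + B k cosh(k·7) = 0
    ⇒ B = −A tanh(k·7) = − 5 tanh(2·7).
Therefore the extremal is
    y(x) = 5 cosh(2 x) − 5 tanh(2·7) sinh(2 x).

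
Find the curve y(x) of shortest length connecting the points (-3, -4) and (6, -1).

Arc-length functional: J[y] = ∫ sqrt(1 + (y')^2) dx.
Lagrangian L = sqrt(1 + (y')^2) has no explicit y dependence, so ∂L/∂y = 0 and the Euler-Lagrange equation gives
    d/dx( y' / sqrt(1 + (y')^2) ) = 0  ⇒  y' / sqrt(1 + (y')^2) = const.
Hence y' is constant, so y(x) is affine.
Fitting the endpoints (-3, -4) and (6, -1):
    slope m = ((-1) − (-4)) / (6 − (-3)) = 1/3,
    intercept c = (-4) − m·(-3) = -3.
Extremal: y(x) = (1/3) x - 3.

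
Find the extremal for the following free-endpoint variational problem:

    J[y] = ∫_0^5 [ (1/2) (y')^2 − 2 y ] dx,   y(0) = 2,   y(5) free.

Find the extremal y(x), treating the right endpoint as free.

The Lagrangian L = (1/2) (y')^2 − 2 y gives
    ∂L/∂y = −2,   ∂L/∂y' = y'.
Euler-Lagrange: d/dx(y') − (−2) = 0, i.e. y'' + 2 = 0, so
    y(x) = −(2/2) x^2 + C1 x + C2.
Fixed left endpoint y(0) = 2 ⇒ C2 = 2.
The right endpoint x = 5 is free, so the natural (transversality) condition is ∂L/∂y' |_{x=5} = 0, i.e. y'(5) = 0.
Compute y'(x) = −2 x + C1, so y'(5) = −10 + C1 = 0 ⇒ C1 = 10.
Therefore the extremal is
    y(x) = −x^2 + 10 x + 2.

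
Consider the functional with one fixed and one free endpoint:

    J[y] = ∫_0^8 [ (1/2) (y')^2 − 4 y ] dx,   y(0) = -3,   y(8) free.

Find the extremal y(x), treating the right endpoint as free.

The Lagrangian L = (1/2) (y')^2 − 4 y gives
    ∂L/∂y = −4,   ∂L/∂y' = y'.
Euler-Lagrange: d/dx(y') − (−4) = 0, i.e. y'' + 4 = 0, so
    y(x) = −(4/2) x^2 + C1 x + C2.
Fixed left endpoint y(0) = -3 ⇒ C2 = -3.
The right endpoint x = 8 is free, so the natural (transversality) condition is ∂L/∂y' |_{x=8} = 0, i.e. y'(8) = 0.
Compute y'(x) = −4 x + C1, so y'(8) = −32 + C1 = 0 ⇒ C1 = 32.
Therefore the extremal is
    y(x) = −2 x^2 + 32 x − 3.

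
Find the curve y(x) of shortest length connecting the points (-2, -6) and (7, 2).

Arc-length functional: J[y] = ∫ sqrt(1 + (y')^2) dx.
Lagrangian L = sqrt(1 + (y')^2) has no explicit y dependence, so ∂L/∂y = 0 and the Euler-Lagrange equation gives
    d/dx( y' / sqrt(1 + (y')^2) ) = 0  ⇒  y' / sqrt(1 + (y')^2) = const.
Hence y' is constant, so y(x) is affine.
Fitting the endpoints (-2, -6) and (7, 2):
    slope m = (2 − (-6)) / (7 − (-2)) = 8/9,
    intercept c = (-6) − m·(-2) = -38/9.
Extremal: y(x) = (8/9) x - 38/9.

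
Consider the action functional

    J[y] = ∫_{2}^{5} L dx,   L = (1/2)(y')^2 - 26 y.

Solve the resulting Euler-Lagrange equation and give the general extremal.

The Lagrangian is L = (1/2)(y')^2 - 26 y.
∂L/∂y = -26.
∂L/∂y' = y'.
The Euler-Lagrange equation d/dx(∂L/∂y') − ∂L/∂y = 0 becomes:
    y'' + 26 = 0
General solution: y(x) = -13 x^2 + A x + B, where A and B are arbitrary constants fixed by the endpoint conditions.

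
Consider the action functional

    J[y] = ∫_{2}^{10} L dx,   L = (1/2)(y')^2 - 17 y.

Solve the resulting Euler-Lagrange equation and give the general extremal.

The Lagrangian is L = (1/2)(y')^2 - 17 y.
∂L/∂y = -17.
∂L/∂y' = y'.
The Euler-Lagrange equation d/dx(∂L/∂y') − ∂L/∂y = 0 becomes:
    y'' + 17 = 0
General solution: y(x) = -(17/2) x^2 + A x + B, where A and B are arbitrary constants fixed by the endpoint conditions.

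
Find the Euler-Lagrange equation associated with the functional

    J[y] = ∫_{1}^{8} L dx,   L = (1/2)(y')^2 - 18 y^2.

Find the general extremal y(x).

The Lagrangian is L = (1/2)(y')^2 - 18 y^2.
∂L/∂y = -36y.
∂L/∂y' = y'.
The Euler-Lagrange equation d/dx(∂L/∂y') − ∂L/∂y = 0 becomes:
    y'' + 36 y = 0
General solution: y(x) = A sin(6x) + B cos(6x), where A and B are arbitrary constants fixed by the endpoint conditions.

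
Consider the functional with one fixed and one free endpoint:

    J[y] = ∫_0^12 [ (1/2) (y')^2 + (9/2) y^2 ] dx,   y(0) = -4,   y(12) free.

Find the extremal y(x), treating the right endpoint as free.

The Lagrangian L = (1/2) (y')^2 + (9/2) y^2 gives
    ∂L/∂y = 9 y,   ∂L/∂y' = y'.
Euler-Lagrange: y'' − 9 y = 0.
With k = 3, the general solution is
    y(x) = A cosh(3 x) + B sinh(3 x).
Fixed left endpoint y(0) = -4 ⇒ A = -4.
The right endpoint x = 12 is free, so the natural (transversality) condition is ∂L/∂y' |_{x=12} = 0, i.e. y'(12) = 0.
Compute y'(x) = A k sinh(k x) + B k cosh(k x), so
    y'(12) = A k sinh(k·12) + B k cosh(k·12) = 0
    ⇒ B = −A tanh(k·12) = 4 tanh(3·12).
Therefore the extremal is
    y(x) = −4 cosh(3 x) + 4 tanh(3·12) sinh(3 x).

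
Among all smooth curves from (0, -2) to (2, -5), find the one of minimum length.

Arc-length functional: J[y] = ∫ sqrt(1 + (y')^2) dx.
Lagrangian L = sqrt(1 + (y')^2) has no explicit y dependence, so ∂L/∂y = 0 and the Euler-Lagrange equation gives
    d/dx( y' / sqrt(1 + (y')^2) ) = 0  ⇒  y' / sqrt(1 + (y')^2) = const.
Hence y' is constant, so y(x) is affine.
Fitting the endpoints (0, -2) and (2, -5):
    slope m = ((-5) − (-2)) / (2 − 0) = -3/2,
    intercept c = (-2) − m·0 = -2.
Extremal: y(x) = (-3/2) x - 2.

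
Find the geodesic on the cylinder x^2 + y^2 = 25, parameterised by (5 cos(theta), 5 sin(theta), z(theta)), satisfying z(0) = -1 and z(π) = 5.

Parameterise the cylinder of radius R = 5 as
    r(θ) = (5 cos θ, 5 sin θ, z(θ)).
The arc-length element is
    ds = sqrt(25 + (dz/dθ)^2) dθ,
so the Lagrangian is L = sqrt(25 + z'^2).
L depends on z' only, not on z or θ, so ∂L/∂z = 0 and
    ∂L/∂z' = z' / sqrt(25 + z'^2).
The Euler-Lagrange equation gives
    d/dθ( z' / sqrt(25 + z'^2) ) = 0,
so z' is constant. Integrating once:
    z(θ) = a θ + b,
a helix on the cylinder (a straight line when the cylinder is unrolled). The constants a, b are determined by the endpoint conditions.
With endpoint conditions z(0) = -1 and z(π) = 5: from z(0) = b we get b = -1, and a·π + -1 = 5 gives a = 6/π, so
    z(θ) = (6/π) θ − 1.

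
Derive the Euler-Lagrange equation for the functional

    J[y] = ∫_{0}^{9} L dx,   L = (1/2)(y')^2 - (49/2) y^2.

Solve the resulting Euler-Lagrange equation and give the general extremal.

The Lagrangian is L = (1/2)(y')^2 - (49/2) y^2.
∂L/∂y = -49y.
∂L/∂y' = y'.
The Euler-Lagrange equation d/dx(∂L/∂y') − ∂L/∂y = 0 becomes:
    y'' + 49 y = 0
General solution: y(x) = A sin(7x) + B cos(7x), where A and B are arbitrary constants fixed by the endpoint conditions.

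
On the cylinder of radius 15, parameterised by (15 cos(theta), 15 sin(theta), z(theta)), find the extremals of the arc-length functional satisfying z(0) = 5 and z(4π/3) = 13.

Parameterise the cylinder of radius R = 15 as
    r(θ) = (15 cos θ, 15 sin θ, z(θ)).
The arc-length element is
    ds = sqrt(225 + (dz/dθ)^2) dθ,
so the Lagrangian is L = sqrt(225 + z'^2).
L depends on z' only, not on z or θ, so ∂L/∂z = 0 and
    ∂L/∂z' = z' / sqrt(225 + z'^2).
The Euler-Lagrange equation gives
    d/dθ( z' / sqrt(225 + z'^2) ) = 0,
so z' is constant. Integrating once:
    z(θ) = a θ + b,
a helix on the cylinder (a straight line when the cylinder is unrolled). The constants a, b are determined by the endpoint conditions.
With endpoint conditions z(0) = 5 and z(4π/3) = 13: from z(0) = b we get b = 5, and a·4π/3 + 5 = 13 gives a = 6/π, so
    z(θ) = (6/π) θ + 5.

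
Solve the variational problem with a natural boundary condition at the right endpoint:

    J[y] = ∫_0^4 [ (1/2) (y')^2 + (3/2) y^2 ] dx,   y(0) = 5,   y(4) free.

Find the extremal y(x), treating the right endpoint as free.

The Lagrangian L = (1/2) (y')^2 + (3/2) y^2 gives
    ∂L/∂y = 3 y,   ∂L/∂y' = y'.
Euler-Lagrange: y'' − 3 y = 0.
With k = sqrt(3), the general solution is
    y(x) = A cosh(sqrt(3) x) + B sinh(sqrt(3) x).
Fixed left endpoint y(0) = 5 ⇒ A = 5.
The right endpoint x = 4 is free, so the natural (transversality) condition is ∂L/∂y' |_{x=4} = 0, i.e. y'(4) = 0.
Compute y'(x) = A k sinh(k x) + B k cosh(k x), so
    y'(4) = A k sinh(k·4) + B k cosh(k·4) = 0
    ⇒ B = −A tanh(k·4) = − 5 tanh(sqrt(3)·4).
Therefore the extremal is
    y(x) = 5 cosh(sqrt(3) x) − 5 tanh(sqrt(3)·4) sinh(sqrt(3) x).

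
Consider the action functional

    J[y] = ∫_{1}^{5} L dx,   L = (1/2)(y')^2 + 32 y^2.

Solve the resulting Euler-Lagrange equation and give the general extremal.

The Lagrangian is L = (1/2)(y')^2 + 32 y^2.
∂L/∂y = 64y.
∂L/∂y' = y'.
The Euler-Lagrange equation d/dx(∂L/∂y') − ∂L/∂y = 0 becomes:
    y'' - 64 y = 0
General solution: y(x) = A e^(8x) + B e^(-8x), where A and B are arbitrary constants fixed by the endpoint conditions.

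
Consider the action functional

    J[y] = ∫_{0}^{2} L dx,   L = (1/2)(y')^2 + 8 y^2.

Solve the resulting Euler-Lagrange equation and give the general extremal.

The Lagrangian is L = (1/2)(y')^2 + 8 y^2.
∂L/∂y = 16y.
∂L/∂y' = y'.
The Euler-Lagrange equation d/dx(∂L/∂y') − ∂L/∂y = 0 becomes:
    y'' - 16 y = 0
General solution: y(x) = A e^(4x) + B e^(-4x), where A and B are arbitrary constants fixed by the endpoint conditions.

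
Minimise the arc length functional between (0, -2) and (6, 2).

Arc-length functional: J[y] = ∫ sqrt(1 + (y')^2) dx.
Lagrangian L = sqrt(1 + (y')^2) has no explicit y dependence, so ∂L/∂y = 0 and the Euler-Lagrange equation gives
    d/dx( y' / sqrt(1 + (y')^2) ) = 0  ⇒  y' / sqrt(1 + (y')^2) = const.
Hence y' is constant, so y(x) is affine.
Fitting the endpoints (0, -2) and (6, 2):
    slope m = (2 − (-2)) / (6 − 0) = 2/3,
    intercept c = (-2) − m·0 = -2.
Extremal: y(x) = (2/3) x - 2.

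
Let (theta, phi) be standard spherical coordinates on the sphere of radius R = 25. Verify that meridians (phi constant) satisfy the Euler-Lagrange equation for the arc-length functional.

On the sphere of radius R = 25 with spherical coordinates (θ, φ), the induced metric is
    ds^2 = 625(dθ^2 + sin^2(θ) dφ^2).
Using θ as the parameter, the arc-length functional becomes
    J[φ] = ∫ 25 sqrt(1 + sin^2(θ) (dφ/dθ)^2) dθ.
So L = 25 sqrt(1 + sin^2(θ) φ'^2). Compute
    ∂L/∂φ = 0  (L has no explicit φ dependence),
    ∂L/∂φ' = 25 sin^2(θ) φ' / sqrt(1 + sin^2(θ) φ'^2).
For the candidate φ(θ) = c (constant), φ' = 0, so ∂L/∂φ' evaluated along the candidate vanishes, and ∂L/∂φ is identically zero. Hence
    d/dθ(∂L/∂φ') − ∂L/∂φ = 0
is satisfied. Therefore meridians φ = const are extremals of arc length — they are geodesics on the sphere.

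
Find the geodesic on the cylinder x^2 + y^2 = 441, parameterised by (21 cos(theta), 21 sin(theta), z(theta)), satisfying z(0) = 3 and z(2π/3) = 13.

Parameterise the cylinder of radius R = 21 as
    r(θ) = (21 cos θ, 21 sin θ, z(θ)).
The arc-length element is
    ds = sqrt(441 + (dz/dθ)^2) dθ,
so the Lagrangian is L = sqrt(441 + z'^2).
L depends on z' only, not on z or θ, so ∂L/∂z = 0 and
    ∂L/∂z' = z' / sqrt(441 + z'^2).
The Euler-Lagrange equation gives
    d/dθ( z' / sqrt(441 + z'^2) ) = 0,
so z' is constant. Integrating once:
    z(θ) = a θ + b,
a helix on the cylinder (a straight line when the cylinder is unrolled). The constants a, b are determined by the endpoint conditions.
With endpoint conditions z(0) = 3 and z(2π/3) = 13: from z(0) = b we get b = 3, and a·2π/3 + 3 = 13 gives a = 15/π, so
    z(θ) = (15/π) θ + 3.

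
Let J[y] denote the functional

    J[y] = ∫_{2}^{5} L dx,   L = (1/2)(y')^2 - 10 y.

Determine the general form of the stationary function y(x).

The Lagrangian is L = (1/2)(y')^2 - 10 y.
∂L/∂y = -10.
∂L/∂y' = y'.
The Euler-Lagrange equation d/dx(∂L/∂y') − ∂L/∂y = 0 becomes:
    y'' + 10 = 0
General solution: y(x) = -5 x^2 + A x + B, where A and B are arbitrary constants fixed by the endpoint conditions.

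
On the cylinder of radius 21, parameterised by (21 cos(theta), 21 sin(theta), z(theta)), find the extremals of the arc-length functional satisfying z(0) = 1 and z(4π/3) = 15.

Parameterise the cylinder of radius R = 21 as
    r(θ) = (21 cos θ, 21 sin θ, z(θ)).
The arc-length element is
    ds = sqrt(441 + (dz/dθ)^2) dθ,
so the Lagrangian is L = sqrt(441 + z'^2).
L depends on z' only, not on z or θ, so ∂L/∂z = 0 and
    ∂L/∂z' = z' / sqrt(441 + z'^2).
The Euler-Lagrange equation gives
    d/dθ( z' / sqrt(441 + z'^2) ) = 0,
so z' is constant. Integrating once:
    z(θ) = a θ + b,
a helix on the cylinder (a straight line when the cylinder is unrolled). The constants a, b are determined by the endpoint conditions.
With endpoint conditions z(0) = 1 and z(4π/3) = 15: from z(0) = b we get b = 1, and a·4π/3 + 1 = 15 gives a = 21/(2π), so
    z(θ) = (21/(2π)) θ + 1.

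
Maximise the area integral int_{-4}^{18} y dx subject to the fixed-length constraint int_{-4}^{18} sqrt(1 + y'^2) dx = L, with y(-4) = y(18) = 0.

Set up the augmented Lagrangian using a multiplier λ for the length constraint:
    F(y, y') = y − λ sqrt(1 + y'^2).
F has no explicit x dependence, so the Beltrami identity yields a first integral
    F − y' ∂F/∂y' = C.
Compute ∂F/∂y' = −λ y' / sqrt(1 + y'^2). Then
    y − λ sqrt(1 + y'^2) + λ y'^2 / sqrt(1 + y'^2) = C
    ⇒  y − λ / sqrt(1 + y'^2) = C.
Solving for y' and integrating gives
    (x − a)^2 + (y − b)^2 = λ^2,
a circular arc of radius λ. The constants a, b are determined by the endpoint conditions y(-4) = y(18) = 0, and λ is fixed implicitly by the length constraint
    ∫_{-4}^{18} sqrt(1 + y'^2) dx = L.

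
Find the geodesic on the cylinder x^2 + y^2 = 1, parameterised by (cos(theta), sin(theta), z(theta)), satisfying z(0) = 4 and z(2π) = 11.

Parameterise the cylinder of radius R = 1 as
    r(θ) = (cos θ, sin θ, z(θ)).
The arc-length element is
    ds = sqrt(1 + (dz/dθ)^2) dθ,
so the Lagrangian is L = sqrt(1 + z'^2).
L depends on z' only, not on z or θ, so ∂L/∂z = 0 and
    ∂L/∂z' = z' / sqrt(1 + z'^2).
The Euler-Lagrange equation gives
    d/dθ( z' / sqrt(1 + z'^2) ) = 0,
so z' is constant. Integrating once:
    z(θ) = a θ + b,
a helix on the cylinder (a straight line when the cylinder is unrolled). The constants a, b are determined by the endpoint conditions.
With endpoint conditions z(0) = 4 and z(2π) = 11: from z(0) = b we get b = 4, and a·2π + 4 = 11 gives a = 7/(2π), so
    z(θ) = (7/(2π)) θ + 4.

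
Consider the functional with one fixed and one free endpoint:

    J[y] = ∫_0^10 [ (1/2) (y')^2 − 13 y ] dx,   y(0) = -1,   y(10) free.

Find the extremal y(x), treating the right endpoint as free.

The Lagrangian L = (1/2) (y')^2 − 13 y gives
    ∂L/∂y = −13,   ∂L/∂y' = y'.
Euler-Lagrange: d/dx(y') − (−13) = 0, i.e. y'' + 13 = 0, so
    y(x) = −(13/2) x^2 + C1 x + C2.
Fixed left endpoint y(0) = -1 ⇒ C2 = -1.
The right endpoint x = 10 is free, so the natural (transversality) condition is ∂L/∂y' |_{x=10} = 0, i.e. y'(10) = 0.
Compute y'(x) = −13 x + C1, so y'(10) = −130 + C1 = 0 ⇒ C1 = 130.
Therefore the extremal is
    y(x) = −(13/2) x^2 + 130 x − 1.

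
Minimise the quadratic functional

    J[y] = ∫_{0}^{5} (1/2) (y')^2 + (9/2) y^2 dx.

The Lagrangian is L = (1/2) (y')^2 + (9/2) y^2.
Compute ∂L/∂y = 9y, ∂L/∂y' = y'.
The Euler-Lagrange equation d/dx(∂L/∂y') − ∂L/∂y = 0 reduces to
    y'' − 9 y = 0.
Its general solution is
    y(x) = A e^(3x) + B e^(−3x),
with A, B fixed by the endpoint conditions.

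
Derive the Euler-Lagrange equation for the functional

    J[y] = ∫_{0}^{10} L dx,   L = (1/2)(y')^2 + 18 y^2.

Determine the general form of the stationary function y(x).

The Lagrangian is L = (1/2)(y')^2 + 18 y^2.
∂L/∂y = 36y.
∂L/∂y' = y'.
The Euler-Lagrange equation d/dx(∂L/∂y') − ∂L/∂y = 0 becomes:
    y'' - 36 y = 0
General solution: y(x) = A e^(6x) + B e^(-6x), where A and B are arbitrary constants fixed by the endpoint conditions.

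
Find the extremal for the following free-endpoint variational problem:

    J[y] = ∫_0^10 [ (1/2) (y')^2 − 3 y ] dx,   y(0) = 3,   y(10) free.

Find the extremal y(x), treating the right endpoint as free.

The Lagrangian L = (1/2) (y')^2 − 3 y gives
    ∂L/∂y = −3,   ∂L/∂y' = y'.
Euler-Lagrange: d/dx(y') − (−3) = 0, i.e. y'' + 3 = 0, so
    y(x) = −(3/2) x^2 + C1 x + C2.
Fixed left endpoint y(0) = 3 ⇒ C2 = 3.
The right endpoint x = 10 is free, so the natural (transversality) condition is ∂L/∂y' |_{x=10} = 0, i.e. y'(10) = 0.
Compute y'(x) = −3 x + C1, so y'(10) = −30 + C1 = 0 ⇒ C1 = 30.
Therefore the extremal is
    y(x) = −(3/2) x^2 + 30 x + 3.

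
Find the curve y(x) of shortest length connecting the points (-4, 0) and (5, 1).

Arc-length functional: J[y] = ∫ sqrt(1 + (y')^2) dx.
Lagrangian L = sqrt(1 + (y')^2) has no explicit y dependence, so ∂L/∂y = 0 and the Euler-Lagrange equation gives
    d/dx( y' / sqrt(1 + (y')^2) ) = 0  ⇒  y' / sqrt(1 + (y')^2) = const.
Hence y' is constant, so y(x) is affine.
Fitting the endpoints (-4, 0) and (5, 1):
    slope m = (1 − 0) / (5 − (-4)) = 1/9,
    intercept c = 0 − m·(-4) = 4/9.
Extremal: y(x) = (1/9) x + 4/9.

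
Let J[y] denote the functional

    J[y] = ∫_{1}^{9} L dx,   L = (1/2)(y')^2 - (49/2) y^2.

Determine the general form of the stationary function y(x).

The Lagrangian is L = (1/2)(y')^2 - (49/2) y^2.
∂L/∂y = -49y.
∂L/∂y' = y'.
The Euler-Lagrange equation d/dx(∂L/∂y') − ∂L/∂y = 0 becomes:
    y'' + 49 y = 0
General solution: y(x) = A sin(7x) + B cos(7x), where A and B are arbitrary constants fixed by the endpoint conditions.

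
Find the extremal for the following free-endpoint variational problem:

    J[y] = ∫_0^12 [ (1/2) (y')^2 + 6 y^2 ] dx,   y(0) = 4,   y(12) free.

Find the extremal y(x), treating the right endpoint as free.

The Lagrangian L = (1/2) (y')^2 + 6 y^2 gives
    ∂L/∂y = 12 y,   ∂L/∂y' = y'.
Euler-Lagrange: y'' − 12 y = 0.
With k = sqrt(12), the general solution is
    y(x) = A cosh(sqrt(12) x) + B sinh(sqrt(12) x).
Fixed left endpoint y(0) = 4 ⇒ A = 4.
The right endpoint x = 12 is free, so the natural (transversality) condition is ∂L/∂y' |_{x=12} = 0, i.e. y'(12) = 0.
Compute y'(x) = A k sinh(k x) + B k cosh(k x), so
    y'(12) = A k sinh(k·12) + B k cosh(k·12) = 0
    ⇒ B = −A tanh(k·12) = − 4 tanh(sqrt(12)·12).
Therefore the extremal is
    y(x) = 4 cosh(sqrt(12) x) − 4 tanh(sqrt(12)·12) sinh(sqrt(12) x).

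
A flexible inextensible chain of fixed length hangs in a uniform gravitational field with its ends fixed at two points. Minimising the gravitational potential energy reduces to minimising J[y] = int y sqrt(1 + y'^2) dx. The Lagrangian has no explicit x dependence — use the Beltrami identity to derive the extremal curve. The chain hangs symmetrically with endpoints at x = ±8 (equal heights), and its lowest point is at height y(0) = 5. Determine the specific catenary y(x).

The Lagrangian L(y, y') = y sqrt(1 + y'^2) has no explicit x dependence, so the Beltrami identity applies:
    L − y' ∂L/∂y' = C.
Compute ∂L/∂y' = y · y' / sqrt(1 + y'^2). Then
    L − y' ∂L/∂y'
    = y sqrt(1 + y'^2) − y · y'^2 / sqrt(1 + y'^2)
    = y (1 + y'^2 − y'^2) / sqrt(1 + y'^2)
    = y / sqrt(1 + y'^2) = C.
Squaring gives y^2 = C^2 (1 + y'^2), i.e.
    y'^2 = y^2 / C^2 − 1.
Separating variables,
    dy / sqrt(y^2 − C^2) = dx / C,
and integrating gives arccosh(y / C) = (x − a)/C, so
    y(x) = C cosh((x − a)/C),
the catenary. The constants C and a are fixed by the two endpoint conditions (and, for the hanging-chain problem, the length constraint selects C).
Now fit the given data. The endpoints x = ±8 are symmetric at equal height, so the catenary is even about its minimum: a = 0 and y(x) = C cosh(x/C). The lowest point is y(0) = C cosh(0) = C, and we are told y(0) = 5, so C = 5. Therefore
    y(x) = 5 cosh(x/5),
and at the endpoints
    y(±8) = 5 cosh(8/5).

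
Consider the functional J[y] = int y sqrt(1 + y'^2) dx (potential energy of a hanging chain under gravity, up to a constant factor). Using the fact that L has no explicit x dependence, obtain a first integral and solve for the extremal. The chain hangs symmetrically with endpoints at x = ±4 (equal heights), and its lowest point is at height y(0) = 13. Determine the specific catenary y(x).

The Lagrangian L(y, y') = y sqrt(1 + y'^2) has no explicit x dependence, so the Beltrami identity applies:
    L − y' ∂L/∂y' = C.
Compute ∂L/∂y' = y · y' / sqrt(1 + y'^2). Then
    L − y' ∂L/∂y'
    = y sqrt(1 + y'^2) − y · y'^2 / sqrt(1 + y'^2)
    = y (1 + y'^2 − y'^2) / sqrt(1 + y'^2)
    = y / sqrt(1 + y'^2) = C.
Squaring gives y^2 = C^2 (1 + y'^2), i.e.
    y'^2 = y^2 / C^2 − 1.
Separating variables,
    dy / sqrt(y^2 − C^2) = dx / C,
and integrating gives arccosh(y / C) = (x − a)/C, so
    y(x) = C cosh((x − a)/C),
the catenary. The constants C and a are fixed by the two endpoint conditions (and, for the hanging-chain problem, the length constraint selects C).
Now fit the given data. The endpoints x = ±4 are symmetric at equal height, so the catenary is even about its minimum: a = 0 and y(x) = C cosh(x/C). The lowest point is y(0) = C cosh(0) = C, and we are told y(0) = 13, so C = 13. Therefore
    y(x) = 13 cosh(x/13),
and at the endpoints
    y(±4) = 13 cosh(4/13).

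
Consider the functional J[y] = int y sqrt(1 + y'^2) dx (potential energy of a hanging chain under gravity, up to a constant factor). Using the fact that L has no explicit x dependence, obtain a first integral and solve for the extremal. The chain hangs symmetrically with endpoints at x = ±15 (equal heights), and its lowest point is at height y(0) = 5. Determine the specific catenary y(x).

The Lagrangian L(y, y') = y sqrt(1 + y'^2) has no explicit x dependence, so the Beltrami identity applies:
    L − y' ∂L/∂y' = C.
Compute ∂L/∂y' = y · y' / sqrt(1 + y'^2). Then
    L − y' ∂L/∂y'
    = y sqrt(1 + y'^2) − y · y'^2 / sqrt(1 + y'^2)
    = y (1 + y'^2 − y'^2) / sqrt(1 + y'^2)
    = y / sqrt(1 + y'^2) = C.
Squaring gives y^2 = C^2 (1 + y'^2), i.e.
    y'^2 = y^2 / C^2 − 1.
Separating variables,
    dy / sqrt(y^2 − C^2) = dx / C,
and integrating gives arccosh(y / C) = (x − a)/C, so
    y(x) = C cosh((x − a)/C),
the catenary. The constants C and a are fixed by the two endpoint conditions (and, for the hanging-chain problem, the length constraint selects C).
Now fit the given data. The endpoints x = ±15 are symmetric at equal height, so the catenary is even about its minimum: a = 0 and y(x) = C cosh(x/C). The lowest point is y(0) = C cosh(0) = C, and we are told y(0) = 5, so C = 5. Therefore
    y(x) = 5 cosh(x/5),
and at the endpoints
    y(±15) = 5 cosh(15/5).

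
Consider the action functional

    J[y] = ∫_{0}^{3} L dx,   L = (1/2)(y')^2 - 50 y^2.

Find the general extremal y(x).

The Lagrangian is L = (1/2)(y')^2 - 50 y^2.
∂L/∂y = -100y.
∂L/∂y' = y'.
The Euler-Lagrange equation d/dx(∂L/∂y') − ∂L/∂y = 0 becomes:
    y'' + 100 y = 0
General solution: y(x) = A sin(10x) + B cos(10x), where A and B are arbitrary constants fixed by the endpoint conditions.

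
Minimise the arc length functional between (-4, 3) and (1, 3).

Arc-length functional: J[y] = ∫ sqrt(1 + (y')^2) dx.
Lagrangian L = sqrt(1 + (y')^2) has no explicit y dependence, so ∂L/∂y = 0 and the Euler-Lagrange equation gives
    d/dx( y' / sqrt(1 + (y')^2) ) = 0  ⇒  y' / sqrt(1 + (y')^2) = const.
Hence y' is constant, so y(x) is affine.
Fitting the endpoints (-4, 3) and (1, 3):
    slope m = (3 − 3) / (1 − (-4)) = 0,
    intercept c = 3 − m·(-4) = 3.
Extremal: y(x) = 3.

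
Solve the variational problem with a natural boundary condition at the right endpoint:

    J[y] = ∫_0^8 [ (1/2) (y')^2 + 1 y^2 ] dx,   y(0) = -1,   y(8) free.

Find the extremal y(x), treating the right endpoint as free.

The Lagrangian L = (1/2) (y')^2 + 1 y^2 gives
    ∂L/∂y = 2 y,   ∂L/∂y' = y'.
Euler-Lagrange: y'' − 2 y = 0.
With k = sqrt(2), the general solution is
    y(x) = A cosh(sqrt(2) x) + B sinh(sqrt(2) x).
Fixed left endpoint y(0) = -1 ⇒ A = -1.
The right endpoint x = 8 is free, so the natural (transversality) condition is ∂L/∂y' |_{x=8} = 0, i.e. y'(8) = 0.
Compute y'(x) = A k sinh(k x) + B k cosh(k x), so
    y'(8) = A k sinh(k·8) + B k cosh(k·8) = 0
    ⇒ B = −A tanh(k·8) = tanh(sqrt(2)·8).
Therefore the extremal is
    y(x) = −cosh(sqrt(2) x) + tanh(sqrt(2)·8) sinh(sqrt(2) x).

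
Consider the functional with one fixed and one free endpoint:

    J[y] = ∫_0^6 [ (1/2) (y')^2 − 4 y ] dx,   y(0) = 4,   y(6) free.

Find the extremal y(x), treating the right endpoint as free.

The Lagrangian L = (1/2) (y')^2 − 4 y gives
    ∂L/∂y = −4,   ∂L/∂y' = y'.
Euler-Lagrange: d/dx(y') − (−4) = 0, i.e. y'' + 4 = 0, so
    y(x) = −(4/2) x^2 + C1 x + C2.
Fixed left endpoint y(0) = 4 ⇒ C2 = 4.
The right endpoint x = 6 is free, so the natural (transversality) condition is ∂L/∂y' |_{x=6} = 0, i.e. y'(6) = 0.
Compute y'(x) = −4 x + C1, so y'(6) = −24 + C1 = 0 ⇒ C1 = 24.
Therefore the extremal is
    y(x) = −2 x^2 + 24 x + 4.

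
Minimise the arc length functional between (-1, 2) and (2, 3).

Arc-length functional: J[y] = ∫ sqrt(1 + (y')^2) dx.
Lagrangian L = sqrt(1 + (y')^2) has no explicit y dependence, so ∂L/∂y = 0 and the Euler-Lagrange equation gives
    d/dx( y' / sqrt(1 + (y')^2) ) = 0  ⇒  y' / sqrt(1 + (y')^2) = const.
Hence y' is constant, so y(x) is affine.
Fitting the endpoints (-1, 2) and (2, 3):
    slope m = (3 − 2) / (2 − (-1)) = 1/3,
    intercept c = 2 − m·(-1) = 7/3.
Extremal: y(x) = (1/3) x + 7/3.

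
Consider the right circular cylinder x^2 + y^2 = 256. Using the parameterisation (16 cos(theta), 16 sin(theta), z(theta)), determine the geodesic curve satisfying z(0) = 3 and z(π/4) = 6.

Parameterise the cylinder of radius R = 16 as
    r(θ) = (16 cos θ, 16 sin θ, z(θ)).
The arc-length element is
    ds = sqrt(256 + (dz/dθ)^2) dθ,
so the Lagrangian is L = sqrt(256 + z'^2).
L depends on z' only, not on z or θ, so ∂L/∂z = 0 and
    ∂L/∂z' = z' / sqrt(256 + z'^2).
The Euler-Lagrange equation gives
    d/dθ( z' / sqrt(256 + z'^2) ) = 0,
so z' is constant. Integrating once:
    z(θ) = a θ + b,
a helix on the cylinder (a straight line when the cylinder is unrolled). The constants a, b are determined by the endpoint conditions.
With endpoint conditions z(0) = 3 and z(π/4) = 6: from z(0) = b we get b = 3, and a·π/4 + 3 = 6 gives a = 12/π, so
    z(θ) = (12/π) θ + 3.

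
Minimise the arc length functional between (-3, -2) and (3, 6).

Arc-length functional: J[y] = ∫ sqrt(1 + (y')^2) dx.
Lagrangian L = sqrt(1 + (y')^2) has no explicit y dependence, so ∂L/∂y = 0 and the Euler-Lagrange equation gives
    d/dx( y' / sqrt(1 + (y')^2) ) = 0  ⇒  y' / sqrt(1 + (y')^2) = const.
Hence y' is constant, so y(x) is affine.
Fitting the endpoints (-3, -2) and (3, 6):
    slope m = (6 − (-2)) / (3 − (-3)) = 4/3,
    intercept c = (-2) − m·(-3) = 2.
Extremal: y(x) = (4/3) x + 2.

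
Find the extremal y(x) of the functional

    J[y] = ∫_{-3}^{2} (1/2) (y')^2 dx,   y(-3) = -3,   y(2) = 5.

The Lagrangian is L = (1/2) (y')^2.
Compute ∂L/∂y = 0, ∂L/∂y' = y'.
The Euler-Lagrange equation d/dx(∂L/∂y') − ∂L/∂y = 0 reduces to
    y'' = 0.
Its general solution is
    y(x) = A x + B,
with A, B fixed by the endpoint conditions.
Applying the endpoint conditions y(-3) = -3 and y(2) = 5: solve A·-3 + B = -3 and A·2 + B = 5. Subtracting gives A(2 − -3) = 5 − -3, so A = 8/5, and B = -3 − A·-3 = 9/5. Therefore
    y(x) = (8/5) x + 9/5.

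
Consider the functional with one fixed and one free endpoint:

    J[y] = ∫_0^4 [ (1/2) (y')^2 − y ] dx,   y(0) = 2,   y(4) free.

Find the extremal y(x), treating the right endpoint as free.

The Lagrangian L = (1/2) (y')^2 − y gives
    ∂L/∂y = −1,   ∂L/∂y' = y'.
Euler-Lagrange: d/dx(y') − (−1) = 0, i.e. y'' + 1 = 0, so
    y(x) = −(1/2) x^2 + C1 x + C2.
Fixed left endpoint y(0) = 2 ⇒ C2 = 2.
The right endpoint x = 4 is free, so the natural (transversality) condition is ∂L/∂y' |_{x=4} = 0, i.e. y'(4) = 0.
Compute y'(x) = −1 x + C1, so y'(4) = −4 + C1 = 0 ⇒ C1 = 4.
Therefore the extremal is
    y(x) = −x^2/2 + 4 x + 2.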